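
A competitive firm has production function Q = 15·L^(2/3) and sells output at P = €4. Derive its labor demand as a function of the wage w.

MP_L = (2/3)·15·L^(-1/3) = 10·L^(-1/3).
Setting P·MP_L = w: 40·L^(-1/3) = w.
Solving for L: L^(-1/3) = w/40, so L = (40/w)^(3).

L(w) = 64000/w³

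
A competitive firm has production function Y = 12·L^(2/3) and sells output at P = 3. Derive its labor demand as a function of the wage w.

L(w) = 13824/w³

MP_L = (2/3)·12·L^(-1/3) = 8·L^(-1/3).
Setting P·MP_L = w: 24·L^(-1/3) = w.
Solving for L: L^(-1/3) = w/24, so L = (24/w)^(3).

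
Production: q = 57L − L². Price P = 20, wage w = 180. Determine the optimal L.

The marginal product of L is MP_L = 57 − 2L.
A price-taking firm hires until the value of the marginal product equals the wage: P·MP_L = w, so 20·(57 − 2L) = 180.
Then 57 − 2L = 9, giving L = 24.

L* = 24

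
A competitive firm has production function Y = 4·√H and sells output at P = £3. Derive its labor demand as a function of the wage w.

MP_H = (1/2)·4·H^(-1/2) = 2·H^(-1/2).
Setting P·MP_H = w: 6·H^(-1/2) = w.
Solving for H: H^(-1/2) = w/6, so H = (6/w)^(2).

H(w) = 36/w²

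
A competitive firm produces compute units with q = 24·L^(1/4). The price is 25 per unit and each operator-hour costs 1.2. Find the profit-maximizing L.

L* = 625

MP_L = (1/4)·24·L^(-3/4) = 6·L^(-3/4).
Profit maximization for a price taker requires P·MP_L = w: 25·6·L^(-3/4) = 1.2.
So L^(-3/4) = 0.008, which gives L = 625.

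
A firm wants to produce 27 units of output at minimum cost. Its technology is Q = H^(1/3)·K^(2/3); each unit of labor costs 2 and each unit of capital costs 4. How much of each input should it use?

Cost minimization requires the marginal rate of technical substitution to equal the input-price ratio: MP_H/MP_K = w/r.
Here MP_H/MP_K = (1/3)·(K/H)/(2/3) = 0.5·(K/H). Setting this equal to 2/4 = 0.5 gives K = H.
Substituting into Q = 27: H^(1/3)·(H)^(2/3) = 27.
Solving, H = 27 and K = 27.

H* = 27, K* = 27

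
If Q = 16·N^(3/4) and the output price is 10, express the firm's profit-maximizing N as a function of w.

MP_N = (3/4)·16·N^(-1/4) = 12·N^(-1/4).
Setting P·MP_N = w: 120·N^(-1/4) = w.
Solving for N: N^(-1/4) = w/120, so N = (120/w)^(4).

N(w) = (120/w)^(4)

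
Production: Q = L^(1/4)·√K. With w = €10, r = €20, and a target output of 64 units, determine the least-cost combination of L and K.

Cost minimization requires the marginal rate of technical substitution to equal the input-price ratio: MP_L/MP_K = w/r.
Here MP_L/MP_K = (1/4)·(K/L)/(1/2) = 0.5·(K/L). Setting this equal to 10/20 = 0.5 gives K = L.
Substituting into Q = 64: L^(1/4)·(L)^(1/2) = 64.
Solving, L = 256 and K = 256.

L* = 256, K* = 256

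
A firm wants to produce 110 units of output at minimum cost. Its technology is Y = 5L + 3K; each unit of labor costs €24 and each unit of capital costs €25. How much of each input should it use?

L* = 22, K* = 0

The inputs are perfect substitutes, so the firm uses whichever has the lower cost per unit of output.
Cost per unit of output via L is w/5 = 4.8; via K it is r/3 = 25/3. L is cheaper.
Producing Y = 110 with L alone: L = 22, K = 0.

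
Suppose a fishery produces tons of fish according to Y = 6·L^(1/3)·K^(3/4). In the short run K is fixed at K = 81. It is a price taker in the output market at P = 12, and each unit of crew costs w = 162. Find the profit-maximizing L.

With K = 81, MP_L = (1/3)·6·L^(-2/3)·81^(3/4) = 54·L^(-2/3).
Profit maximization for a price taker requires P·MP_L = w: 12·54·L^(-2/3) = 162.
So L^(-2/3) = 0.25, which gives L = 8.

L* = 8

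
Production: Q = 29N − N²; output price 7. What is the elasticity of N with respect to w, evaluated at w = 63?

ε = -0.45

From P·MP_N = w with MP_N = 29 − 2N, labor demand is N(w) = (29 − w/7)/2.
dN/dw = −1/(14) = -1/14.
At w = 63, N = 10, so ε = (dN/dw)·(w/N) = (-1/14)·(63/10) = -0.45.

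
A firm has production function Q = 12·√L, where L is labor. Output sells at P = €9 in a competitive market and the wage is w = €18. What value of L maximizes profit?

L* = 9

MP_L = (1/2)·12·L^(-1/2) = 6·L^(-1/2).
Profit maximization for a price taker requires P·MP_L = w: 9·6·L^(-1/2) = 18.
So L^(-1/2) = 1/3, which gives L = 9.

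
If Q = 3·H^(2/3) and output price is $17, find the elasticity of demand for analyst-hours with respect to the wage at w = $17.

ε = -3

MP_H = (2/3)·3·H^(-1/3), so P·MP_H = w gives 34·H^(-1/3) = w.
Solving, H(w) = (34/w)^(3). This is a constant-elasticity form: H ∝ w^(−3), so ε = −3.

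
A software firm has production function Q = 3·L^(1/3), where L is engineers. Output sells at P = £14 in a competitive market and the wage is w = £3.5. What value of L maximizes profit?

L* = 8

MP_L = (1/3)·3·L^(-2/3) = L^(-2/3).
Profit maximization for a price taker requires P·MP_L = w: 14·L^(-2/3) = 3.5.
So L^(-2/3) = 0.25, which gives L = 8.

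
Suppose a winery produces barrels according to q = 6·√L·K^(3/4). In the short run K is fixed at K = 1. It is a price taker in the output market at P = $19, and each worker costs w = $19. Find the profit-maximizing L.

With K = 1, MP_L = (1/2)·6·L^(-1/2)·1^(3/4) = 3·L^(-1/2).
Profit maximization for a price taker requires P·MP_L = w: 19·3·L^(-1/2) = 19.
So L^(-1/2) = 1/3, which gives L = 9.

L* = 9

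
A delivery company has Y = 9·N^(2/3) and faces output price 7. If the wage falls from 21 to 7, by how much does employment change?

From P·MP_N = w with MP_N = 6·N^(-1/3), the labor demand is N(w) = (42/w)^(3).
At w = 21: N = 8. At w = 7: N = 216.
ΔN = 216 − 8 = 208.

ΔN = 208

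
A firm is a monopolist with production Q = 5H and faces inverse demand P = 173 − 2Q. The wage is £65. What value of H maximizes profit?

H* = 8

Marginal revenue from the inverse demand is MR = 173 − 4Q.
The marginal product is MP_H = 5.
A monopolist hires until marginal revenue product equals the wage: MR·MP_H = w.
(173 − 20H)·5 = 65, so H = 8.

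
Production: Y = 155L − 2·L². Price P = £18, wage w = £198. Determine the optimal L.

L* = 36

The marginal product of L is MP_L = 155 − 4L.
A price-taking firm hires until the value of the marginal product equals the wage: P·MP_L = w, so 18·(155 − 4L) = 198.
Then 155 − 4L = 11, giving L = 36.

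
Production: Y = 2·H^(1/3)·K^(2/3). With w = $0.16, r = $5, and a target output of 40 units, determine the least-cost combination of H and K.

H* = 125, K* = 8

Cost minimization requires the marginal rate of technical substitution to equal the input-price ratio: MP_H/MP_K = w/r.
Here MP_H/MP_K = (1/3)·(K/H)/(2/3) = 0.5·(K/H). Setting this equal to 0.16/5 = 0.032 gives K = 0.064H.
Substituting into Y = 40: 2·H^(1/3)·(0.064H)^(2/3) = 40.
Solving, H = 125 and K = 8.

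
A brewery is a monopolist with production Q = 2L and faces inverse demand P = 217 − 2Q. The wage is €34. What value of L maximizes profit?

Marginal revenue from the inverse demand is MR = 217 − 4Q.
The marginal product is MP_L = 2.
A monopolist hires until marginal revenue product equals the wage: MR·MP_L = w.
(217 − 8L)·2 = 34, so L = 25.

L* = 25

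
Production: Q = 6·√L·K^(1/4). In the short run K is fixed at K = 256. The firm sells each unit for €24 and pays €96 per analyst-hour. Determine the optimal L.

With K = 256, MP_L = (1/2)·6·L^(-1/2)·256^(1/4) = 12·L^(-1/2).
Profit maximization for a price taker requires P·MP_L = w: 24·12·L^(-1/2) = 96.
So L^(-1/2) = 1/3, which gives L = 9.

L* = 9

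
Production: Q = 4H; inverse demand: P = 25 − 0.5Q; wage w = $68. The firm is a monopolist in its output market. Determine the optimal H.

Marginal revenue from the inverse demand is MR = 25 − Q.
The marginal product is MP_H = 4.
A monopolist hires until marginal revenue product equals the wage: MR·MP_H = w.
(25 − 4H)·4 = 68, so H = 2.

H* = 2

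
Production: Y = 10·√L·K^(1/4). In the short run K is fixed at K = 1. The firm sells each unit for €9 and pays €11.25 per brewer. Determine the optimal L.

L* = 16

With K = 1, MP_L = (1/2)·10·L^(-1/2)·1^(1/4) = 5·L^(-1/2).
Profit maximization for a price taker requires P·MP_L = w: 9·5·L^(-1/2) = 11.25.
So L^(-1/2) = 0.25, which gives L = 16.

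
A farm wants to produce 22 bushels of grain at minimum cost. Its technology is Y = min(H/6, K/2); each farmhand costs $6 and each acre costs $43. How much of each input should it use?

H* = 132, K* = 44

With a fixed-proportions technology, the cost-minimizing bundle uses no slack in either input: H/6 = K/2 = Y.
So H = 6·22 = 132 and K = 2·22 = 44.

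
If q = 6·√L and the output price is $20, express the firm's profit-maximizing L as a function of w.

L(w) = 3600/w²

MP_L = (1/2)·6·L^(-1/2) = 3·L^(-1/2).
Setting P·MP_L = w: 60·L^(-1/2) = w.
Solving for L: L^(-1/2) = w/60, so L = (60/w)^(2).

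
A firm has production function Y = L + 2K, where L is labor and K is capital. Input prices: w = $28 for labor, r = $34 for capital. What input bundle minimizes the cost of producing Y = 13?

The inputs are perfect substitutes, so the firm uses whichever has the lower cost per unit of output.
Cost per unit of output via L is 28; via K it is 17. K is cheaper.
Producing Y = 13 with K alone: L = 0, K = 6.5.

L* = 0, K* = 6.5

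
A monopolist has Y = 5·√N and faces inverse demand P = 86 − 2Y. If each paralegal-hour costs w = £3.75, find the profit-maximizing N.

Marginal revenue from the inverse demand is MR = 86 − 4Y.
The marginal product is MP_N = 2.5·N^(-1/2).
A monopolist hires until marginal revenue product equals the wage: MR·MP_N = w.
At N, Y = 5·√N. Substituting and solving: (86 − 20·√N)·2.5·N^(-1/2) = 3.75 gives N = 16.

N* = 16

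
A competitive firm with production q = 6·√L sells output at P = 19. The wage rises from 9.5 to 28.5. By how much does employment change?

ΔL = -32

From P·MP_L = w with MP_L = 3·L^(-1/2), the labor demand is L(w) = (57/w)^(2).
At w = 9.5: L = 36. At w = 28.5: L = 4.
ΔL = 4 − 36 = -32.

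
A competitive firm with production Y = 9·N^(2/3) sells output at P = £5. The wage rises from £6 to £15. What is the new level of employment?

From P·MP_N = w with MP_N = 6·N^(-1/3), the labor demand is N(w) = (30/w)^(3).
At w = 6: N = 125. At w = 15: N = 8.

N* = 8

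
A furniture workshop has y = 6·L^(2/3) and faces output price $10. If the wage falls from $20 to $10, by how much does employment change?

ΔL = 56

From P·MP_L = w with MP_L = 4·L^(-1/3), the labor demand is L(w) = (40/w)^(3).
At w = 20: L = 8. At w = 10: L = 64.
ΔL = 64 − 8 = 56.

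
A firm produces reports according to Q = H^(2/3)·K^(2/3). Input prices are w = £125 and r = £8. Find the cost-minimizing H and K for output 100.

H* = 8, K* = 125

Cost minimization requires the marginal rate of technical substitution to equal the input-price ratio: MP_H/MP_K = w/r.
Here MP_H/MP_K = (2/3)·(K/H)/(2/3) = (K/H). Setting this equal to 125/8 = 15.625 gives K = 15.625H.
Substituting into Q = 100: H^(2/3)·(15.625H)^(2/3) = 100.
Solving, H = 8 and K = 125.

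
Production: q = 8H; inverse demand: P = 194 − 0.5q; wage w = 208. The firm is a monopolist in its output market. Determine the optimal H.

Marginal revenue from the inverse demand is MR = 194 − q.
The marginal product is MP_H = 8.
A monopolist hires until marginal revenue product equals the wage: MR·MP_H = w.
(194 − 8H)·8 = 208, so H = 21.

H* = 21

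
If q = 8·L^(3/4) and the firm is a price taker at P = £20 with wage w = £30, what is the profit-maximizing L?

MP_L = (3/4)·8·L^(-1/4) = 6·L^(-1/4).
Profit maximization for a price taker requires P·MP_L = w: 20·6·L^(-1/4) = 30.
So L^(-1/4) = 0.25, which gives L = 256.

L* = 256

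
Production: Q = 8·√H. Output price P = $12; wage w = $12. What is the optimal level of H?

H* = 16

MP_H = (1/2)·8·H^(-1/2) = 4·H^(-1/2).
Profit maximization for a price taker requires P·MP_H = w: 12·4·H^(-1/2) = 12.
So H^(-1/2) = 0.25, which gives H = 16.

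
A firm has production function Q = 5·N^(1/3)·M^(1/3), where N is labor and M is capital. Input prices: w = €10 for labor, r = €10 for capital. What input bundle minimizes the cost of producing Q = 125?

Cost minimization requires the marginal rate of technical substitution to equal the input-price ratio: MP_N/MP_M = w/r.
Here MP_N/MP_M = (1/3)·(M/N)/(1/3) = (M/N). Setting this equal to 10/10 = 1 gives M = N.
Substituting into Q = 125: 5·N^(1/3)·(N)^(1/3) = 125.
Solving, N = 125 and M = 125.

N* = 125, M* = 125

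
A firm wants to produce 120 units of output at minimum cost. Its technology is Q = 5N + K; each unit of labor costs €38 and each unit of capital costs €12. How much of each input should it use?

The inputs are perfect substitutes, so the firm uses whichever has the lower cost per unit of output.
Cost per unit of output via N is 7.6; via K it is 12. N is cheaper.
Producing Q = 120 with N alone: N = 24, K = 0.

N* = 24, K* = 0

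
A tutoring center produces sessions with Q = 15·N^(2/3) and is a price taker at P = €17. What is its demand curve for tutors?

MP_N = (2/3)·15·N^(-1/3) = 10·N^(-1/3).
Setting P·MP_N = w: 170·N^(-1/3) = w.
Solving for N: N^(-1/3) = w/170, so N = (170/w)^(3).

N(w) = 4913000/w³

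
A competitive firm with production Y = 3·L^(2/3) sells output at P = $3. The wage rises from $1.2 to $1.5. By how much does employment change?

ΔL = -61

From P·MP_L = w with MP_L = 2·L^(-1/3), the labor demand is L(w) = (6/w)^(3).
At w = 1.2: L = 125. At w = 1.5: L = 64.
ΔL = 64 − 125 = -61.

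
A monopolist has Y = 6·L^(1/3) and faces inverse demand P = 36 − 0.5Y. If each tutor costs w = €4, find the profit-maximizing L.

L* = 27

Marginal revenue from the inverse demand is MR = 36 − Y.
The marginal product is MP_L = 2·L^(-2/3).
A monopolist hires until marginal revenue product equals the wage: MR·MP_L = w.
At L, Y = 6·L^(1/3). Substituting and solving: (36 − 6·L^(1/3))·2·L^(-2/3) = 4 gives L = 27.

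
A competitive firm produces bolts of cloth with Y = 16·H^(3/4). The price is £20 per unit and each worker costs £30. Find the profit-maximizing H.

H* = 4096

MP_H = (3/4)·16·H^(-1/4) = 12·H^(-1/4).
Profit maximization for a price taker requires P·MP_H = w: 20·12·H^(-1/4) = 30.
So H^(-1/4) = 0.125, which gives H = 4096.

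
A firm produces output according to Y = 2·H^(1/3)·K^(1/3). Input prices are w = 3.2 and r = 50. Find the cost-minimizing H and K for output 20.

H* = 125, K* = 8

Cost minimization requires the marginal rate of technical substitution to equal the input-price ratio: MP_H/MP_K = w/r.
Here MP_H/MP_K = (1/3)·(K/H)/(1/3) = (K/H). Setting this equal to 3.2/50 = 0.064 gives K = 0.064H.
Substituting into Y = 20: 2·H^(1/3)·(0.064H)^(1/3) = 20.
Solving, H = 125 and K = 8.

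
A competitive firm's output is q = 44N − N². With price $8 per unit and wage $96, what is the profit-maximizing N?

N* = 16

The marginal product of N is MP_N = 44 − 2N.
A price-taking firm hires until the value of the marginal product equals the wage: P·MP_N = w, so 8·(44 − 2N) = 96.
Then 44 − 2N = 12, giving N = 16.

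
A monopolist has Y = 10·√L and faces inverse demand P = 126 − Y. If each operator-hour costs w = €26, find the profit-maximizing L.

Marginal revenue from the inverse demand is MR = 126 − 2Y.
The marginal product is MP_L = 5·L^(-1/2).
A monopolist hires until marginal revenue product equals the wage: MR·MP_L = w.
At L, Y = 10·√L. Substituting and solving: (126 − 20·√L)·5·L^(-1/2) = 26 gives L = 25.

L* = 25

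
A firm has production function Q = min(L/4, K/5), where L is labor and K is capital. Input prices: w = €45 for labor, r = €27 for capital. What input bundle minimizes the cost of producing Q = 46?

L* = 184, K* = 230

With a fixed-proportions technology, the cost-minimizing bundle uses no slack in either input: L/4 = K/5 = Q.
So L = 4·46 = 184 and K = 5·46 = 230.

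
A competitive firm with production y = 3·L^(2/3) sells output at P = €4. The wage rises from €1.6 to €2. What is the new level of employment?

From P·MP_L = w with MP_L = 2·L^(-1/3), the labor demand is L(w) = (8/w)^(3).
At w = 1.6: L = 125. At w = 2: L = 64.

L* = 64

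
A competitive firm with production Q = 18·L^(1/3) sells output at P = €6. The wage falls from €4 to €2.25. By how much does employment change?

ΔL = 37

From P·MP_L = w with MP_L = 6·L^(-2/3), the labor demand is L(w) = (36/w)^(3/2).
At w = 4: L = 27. At w = 2.25: L = 64.
ΔL = 64 − 27 = 37.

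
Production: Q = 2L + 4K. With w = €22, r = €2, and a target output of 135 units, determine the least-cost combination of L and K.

L* = 0, K* = 33.75

The inputs are perfect substitutes, so the firm uses whichever has the lower cost per unit of output.
Cost per unit of output via L is w/2 = 11; via K it is r/4 = 0.5. K is cheaper.
Producing Q = 135 with K alone: L = 0, K = 33.75.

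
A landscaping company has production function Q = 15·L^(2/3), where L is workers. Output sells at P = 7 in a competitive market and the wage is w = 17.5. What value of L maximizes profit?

L* = 64

MP_L = (2/3)·15·L^(-1/3) = 10·L^(-1/3).
Profit maximization for a price taker requires P·MP_L = w: 7·10·L^(-1/3) = 17.5.
So L^(-1/3) = 0.25, which gives L = 64.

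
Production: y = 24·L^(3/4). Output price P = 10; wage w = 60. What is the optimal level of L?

MP_L = (3/4)·24·L^(-1/4) = 18·L^(-1/4).
Profit maximization for a price taker requires P·MP_L = w: 10·18·L^(-1/4) = 60.
So L^(-1/4) = 1/3, which gives L = 81.

L* = 81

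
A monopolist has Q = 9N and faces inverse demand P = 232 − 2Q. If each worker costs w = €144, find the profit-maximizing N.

N* = 6

Marginal revenue from the inverse demand is MR = 232 − 4Q.
The marginal product is MP_N = 9.
A monopolist hires until marginal revenue product equals the wage: MR·MP_N = w.
(232 − 36N)·9 = 144, so N = 6.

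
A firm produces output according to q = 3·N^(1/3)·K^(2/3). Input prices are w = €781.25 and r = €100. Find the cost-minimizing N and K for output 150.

N* = 8, K* = 125

Cost minimization requires the marginal rate of technical substitution to equal the input-price ratio: MP_N/MP_K = w/r.
Here MP_N/MP_K = (1/3)·(K/N)/(2/3) = 0.5·(K/N). Setting this equal to 781.25/100 = 7.8125 gives K = 15.625N.
Substituting into q = 150: 3·N^(1/3)·(15.625N)^(2/3) = 150.
Solving, N = 8 and K = 125.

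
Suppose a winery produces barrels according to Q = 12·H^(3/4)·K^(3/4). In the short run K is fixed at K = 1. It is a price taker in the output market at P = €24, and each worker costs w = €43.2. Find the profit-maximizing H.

With K = 1, MP_H = (3/4)·12·H^(-1/4)·1^(3/4) = 9·H^(-1/4).
Profit maximization for a price taker requires P·MP_H = w: 24·9·H^(-1/4) = 43.2.
So H^(-1/4) = 0.2, which gives H = 625.

H* = 625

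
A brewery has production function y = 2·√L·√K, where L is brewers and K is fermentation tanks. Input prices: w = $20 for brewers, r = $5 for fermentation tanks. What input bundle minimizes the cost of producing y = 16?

L* = 4, K* = 16

Cost minimization requires the marginal rate of technical substitution to equal the input-price ratio: MP_L/MP_K = w/r.
Here MP_L/MP_K = (1/2)·(K/L)/(1/2) = (K/L). Setting this equal to 20/5 = 4 gives K = 4L.
Substituting into y = 16: 2·L^(1/2)·(4L)^(1/2) = 16.
Solving, L = 4 and K = 16.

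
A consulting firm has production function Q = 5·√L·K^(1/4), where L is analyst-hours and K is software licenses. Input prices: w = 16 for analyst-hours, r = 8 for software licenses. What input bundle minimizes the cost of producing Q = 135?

Cost minimization requires the marginal rate of technical substitution to equal the input-price ratio: MP_L/MP_K = w/r.
Here MP_L/MP_K = (1/2)·(K/L)/(1/4) = 2·(K/L). Setting this equal to 16/8 = 2 gives K = L.
Substituting into Q = 135: 5·L^(1/2)·(L)^(1/4) = 135.
Solving, L = 81 and K = 81.

L* = 81, K* = 81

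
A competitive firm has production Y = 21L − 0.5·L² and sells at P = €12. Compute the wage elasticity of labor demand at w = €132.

From P·MP_L = w with MP_L = 21 − L, labor demand is L(w) = 21 − w/12.
dL/dw = −1/(12) = -1/12.
At w = 132, L = 10, so ε = (dL/dw)·(w/L) = (-1/12)·(132/10) = -1.1.

ε = -1.1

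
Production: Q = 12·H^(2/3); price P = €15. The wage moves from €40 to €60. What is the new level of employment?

H* = 8

From P·MP_H = w with MP_H = 8·H^(-1/3), the labor demand is H(w) = (120/w)^(3).
At w = 40: H = 27. At w = 60: H = 8.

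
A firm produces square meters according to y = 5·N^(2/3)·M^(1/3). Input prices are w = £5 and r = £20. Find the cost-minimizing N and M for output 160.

Cost minimization requires the marginal rate of technical substitution to equal the input-price ratio: MP_N/MP_M = w/r.
Here MP_N/MP_M = (2/3)·(M/N)/(1/3) = 2·(M/N). Setting this equal to 5/20 = 0.25 gives M = 0.125N.
Substituting into y = 160: 5·N^(2/3)·(0.125N)^(1/3) = 160.
Solving, N = 64 and M = 8.

N* = 64, M* = 8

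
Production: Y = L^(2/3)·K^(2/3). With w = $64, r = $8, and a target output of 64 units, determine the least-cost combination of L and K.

L* = 8, K* = 64

Cost minimization requires the marginal rate of technical substitution to equal the input-price ratio: MP_L/MP_K = w/r.
Here MP_L/MP_K = (2/3)·(K/L)/(2/3) = (K/L). Setting this equal to 64/8 = 8 gives K = 8L.
Substituting into Y = 64: L^(2/3)·(8L)^(2/3) = 64.
Solving, L = 8 and K = 64.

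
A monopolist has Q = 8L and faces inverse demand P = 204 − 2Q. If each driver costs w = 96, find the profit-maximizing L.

L* = 6

Marginal revenue from the inverse demand is MR = 204 − 4Q.
The marginal product is MP_L = 8.
A monopolist hires until marginal revenue product equals the wage: MR·MP_L = w.
(204 − 32L)·8 = 96, so L = 6.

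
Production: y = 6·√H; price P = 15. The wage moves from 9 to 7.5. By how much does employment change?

From P·MP_H = w with MP_H = 3·H^(-1/2), the labor demand is H(w) = (45/w)^(2).
At w = 9: H = 25. At w = 7.5: H = 36.
ΔH = 36 − 25 = 11.

ΔH = 11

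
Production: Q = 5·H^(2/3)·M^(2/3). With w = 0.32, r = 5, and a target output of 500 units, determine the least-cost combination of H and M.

H* = 125, M* = 8

Cost minimization requires the marginal rate of technical substitution to equal the input-price ratio: MP_H/MP_M = w/r.
Here MP_H/MP_M = (2/3)·(M/H)/(2/3) = (M/H). Setting this equal to 0.32/5 = 0.064 gives M = 0.064H.
Substituting into Q = 500: 5·H^(2/3)·(0.064H)^(2/3) = 500.
Solving, H = 125 and M = 8.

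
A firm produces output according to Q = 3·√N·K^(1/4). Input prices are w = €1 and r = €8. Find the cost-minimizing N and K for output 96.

N* = 256, K* = 16

Cost minimization requires the marginal rate of technical substitution to equal the input-price ratio: MP_N/MP_K = w/r.
Here MP_N/MP_K = (1/2)·(K/N)/(1/4) = 2·(K/N). Setting this equal to 1/8 = 0.125 gives K = 0.0625N.
Substituting into Q = 96: 3·N^(1/2)·(0.0625N)^(1/4) = 96.
Solving, N = 256 and K = 16.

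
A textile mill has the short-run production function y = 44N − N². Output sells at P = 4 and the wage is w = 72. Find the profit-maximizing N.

N* = 13

The marginal product of N is MP_N = 44 − 2N.
A price-taking firm hires until the value of the marginal product equals the wage: P·MP_N = w, so 4·(44 − 2N) = 72.
Then 44 − 2N = 18, giving N = 13.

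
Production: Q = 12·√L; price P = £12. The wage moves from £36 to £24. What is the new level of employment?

L* = 9

From P·MP_L = w with MP_L = 6·L^(-1/2), the labor demand is L(w) = (72/w)^(2).
At w = 36: L = 4. At w = 24: L = 9.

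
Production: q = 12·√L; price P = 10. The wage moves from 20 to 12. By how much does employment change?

From P·MP_L = w with MP_L = 6·L^(-1/2), the labor demand is L(w) = (60/w)^(2).
At w = 20: L = 9. At w = 12: L = 25.
ΔL = 25 − 9 = 16.

ΔL = 16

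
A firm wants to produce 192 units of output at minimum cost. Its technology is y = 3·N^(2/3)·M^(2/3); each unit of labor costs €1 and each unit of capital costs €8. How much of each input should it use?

N* = 64, M* = 8

Cost minimization requires the marginal rate of technical substitution to equal the input-price ratio: MP_N/MP_M = w/r.
Here MP_N/MP_M = (2/3)·(M/N)/(2/3) = (M/N). Setting this equal to 1/8 = 0.125 gives M = 0.125N.
Substituting into y = 192: 3·N^(2/3)·(0.125N)^(2/3) = 192.
Solving, N = 64 and M = 8.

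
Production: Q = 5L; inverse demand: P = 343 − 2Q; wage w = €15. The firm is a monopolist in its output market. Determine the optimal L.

Marginal revenue from the inverse demand is MR = 343 − 4Q.
The marginal product is MP_L = 5.
A monopolist hires until marginal revenue product equals the wage: MR·MP_L = w.
(343 − 20L)·5 = 15, so L = 17.

L* = 17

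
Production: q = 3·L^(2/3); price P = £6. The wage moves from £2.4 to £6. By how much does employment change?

From P·MP_L = w with MP_L = 2·L^(-1/3), the labor demand is L(w) = (12/w)^(3).
At w = 2.4: L = 125. At w = 6: L = 8.
ΔL = 8 − 125 = -117.

ΔL = -117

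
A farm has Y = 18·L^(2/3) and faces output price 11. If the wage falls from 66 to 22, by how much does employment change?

From P·MP_L = w with MP_L = 12·L^(-1/3), the labor demand is L(w) = (132/w)^(3).
At w = 66: L = 8. At w = 22: L = 216.
ΔL = 216 − 8 = 208.

ΔL = 208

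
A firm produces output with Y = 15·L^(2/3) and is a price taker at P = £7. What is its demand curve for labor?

MP_L = (2/3)·15·L^(-1/3) = 10·L^(-1/3).
Setting P·MP_L = w: 70·L^(-1/3) = w.
Solving for L: L^(-1/3) = w/70, so L = (70/w)^(3).

L(w) = 343000/w³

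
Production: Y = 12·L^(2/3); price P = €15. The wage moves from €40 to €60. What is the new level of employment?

L* = 8

From P·MP_L = w with MP_L = 8·L^(-1/3), the labor demand is L(w) = (120/w)^(3).
At w = 40: L = 27. At w = 60: L = 8.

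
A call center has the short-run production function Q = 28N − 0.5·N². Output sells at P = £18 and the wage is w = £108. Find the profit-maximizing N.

The marginal product of N is MP_N = 28 − N.
A price-taking firm hires until the value of the marginal product equals the wage: P·MP_N = w, so 18·(28 − N) = 108.
Then 28 − N = 6, giving N = 22.

N* = 22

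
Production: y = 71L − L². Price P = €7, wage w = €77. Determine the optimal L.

L* = 30

The marginal product of L is MP_L = 71 − 2L.
A price-taking firm hires until the value of the marginal product equals the wage: P·MP_L = w, so 7·(71 − 2L) = 77.
Then 71 − 2L = 11, giving L = 30.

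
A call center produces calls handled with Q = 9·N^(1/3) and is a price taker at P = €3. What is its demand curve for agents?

N(w) = (9/w)^(3/2)

MP_N = (1/3)·9·N^(-2/3) = 3·N^(-2/3).
Setting P·MP_N = w: 9·N^(-2/3) = w.
Solving for N: N^(-2/3) = w/9, so N = (9/w)^(3/2).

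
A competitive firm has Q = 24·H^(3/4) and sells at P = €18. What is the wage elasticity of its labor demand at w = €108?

ε = -4

MP_H = (3/4)·24·H^(-1/4), so P·MP_H = w gives 324·H^(-1/4) = w.
Solving, H(w) = (324/w)^(4). This is a constant-elasticity form: H ∝ w^(−4), so ε = −4.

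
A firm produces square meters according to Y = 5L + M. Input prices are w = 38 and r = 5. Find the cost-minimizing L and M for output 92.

L* = 0, M* = 92

The inputs are perfect substitutes, so the firm uses whichever has the lower cost per unit of output.
Cost per unit of output via L is 7.6; via M it is 5. M is cheaper.
Producing Y = 92 with M alone: L = 0, M = 92.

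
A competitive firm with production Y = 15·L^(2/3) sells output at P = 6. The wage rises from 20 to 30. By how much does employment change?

From P·MP_L = w with MP_L = 10·L^(-1/3), the labor demand is L(w) = (60/w)^(3).
At w = 20: L = 27. At w = 30: L = 8.
ΔL = 8 − 27 = -19.

ΔL = -19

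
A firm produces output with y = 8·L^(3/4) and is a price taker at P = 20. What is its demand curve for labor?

MP_L = (3/4)·8·L^(-1/4) = 6·L^(-1/4).
Setting P·MP_L = w: 120·L^(-1/4) = w.
Solving for L: L^(-1/4) = w/120, so L = (120/w)^(4).

L(w) = (120/w)^(4)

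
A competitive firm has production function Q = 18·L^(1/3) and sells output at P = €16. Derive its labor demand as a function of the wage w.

L(w) = (96/w)^(3/2)

MP_L = (1/3)·18·L^(-2/3) = 6·L^(-2/3).
Setting P·MP_L = w: 96·L^(-2/3) = w.
Solving for L: L^(-2/3) = w/96, so L = (96/w)^(3/2).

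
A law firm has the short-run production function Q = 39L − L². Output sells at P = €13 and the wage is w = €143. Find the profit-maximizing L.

L* = 14

The marginal product of L is MP_L = 39 − 2L.
A price-taking firm hires until the value of the marginal product equals the wage: P·MP_L = w, so 13·(39 − 2L) = 143.
Then 39 − 2L = 11, giving L = 14.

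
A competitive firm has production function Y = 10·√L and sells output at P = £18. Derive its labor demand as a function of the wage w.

L(w) = 8100/w²

MP_L = (1/2)·10·L^(-1/2) = 5·L^(-1/2).
Setting P·MP_L = w: 90·L^(-1/2) = w.
Solving for L: L^(-1/2) = w/90, so L = (90/w)^(2).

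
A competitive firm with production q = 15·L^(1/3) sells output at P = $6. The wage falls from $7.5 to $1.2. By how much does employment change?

ΔL = 117

From P·MP_L = w with MP_L = 5·L^(-2/3), the labor demand is L(w) = (30/w)^(3/2).
At w = 7.5: L = 8. At w = 1.2: L = 125.
ΔL = 125 − 8 = 117.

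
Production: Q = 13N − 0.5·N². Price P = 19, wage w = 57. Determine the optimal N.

The marginal product of N is MP_N = 13 − N.
A price-taking firm hires until the value of the marginal product equals the wage: P·MP_N = w, so 19·(13 − N) = 57.
Then 13 − N = 3, giving N = 10.

N* = 10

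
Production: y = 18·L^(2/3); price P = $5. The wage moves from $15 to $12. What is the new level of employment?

L* = 125

From P·MP_L = w with MP_L = 12·L^(-1/3), the labor demand is L(w) = (60/w)^(3).
At w = 15: L = 64. At w = 12: L = 125.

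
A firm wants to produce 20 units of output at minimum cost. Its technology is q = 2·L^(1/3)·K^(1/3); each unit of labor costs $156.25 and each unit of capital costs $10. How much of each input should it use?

L* = 8, K* = 125

Cost minimization requires the marginal rate of technical substitution to equal the input-price ratio: MP_L/MP_K = w/r.
Here MP_L/MP_K = (1/3)·(K/L)/(1/3) = (K/L). Setting this equal to 156.25/10 = 15.625 gives K = 15.625L.
Substituting into q = 20: 2·L^(1/3)·(15.625L)^(1/3) = 20.
Solving, L = 8 and K = 125.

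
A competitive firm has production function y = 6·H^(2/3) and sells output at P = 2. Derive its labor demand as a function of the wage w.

MP_H = (2/3)·6·H^(-1/3) = 4·H^(-1/3).
Setting P·MP_H = w: 8·H^(-1/3) = w.
Solving for H: H^(-1/3) = w/8, so H = (8/w)^(3).

H(w) = 512/w³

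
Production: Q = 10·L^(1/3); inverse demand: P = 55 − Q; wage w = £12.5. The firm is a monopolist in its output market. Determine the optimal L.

L* = 8

Marginal revenue from the inverse demand is MR = 55 − 2Q.
The marginal product is MP_L = (10/3)·L^(-2/3).
A monopolist hires until marginal revenue product equals the wage: MR·MP_L = w.
At L, Q = 10·L^(1/3). Substituting and solving: (55 − 20·L^(1/3))·(10/3)·L^(-2/3) = 12.5 gives L = 8.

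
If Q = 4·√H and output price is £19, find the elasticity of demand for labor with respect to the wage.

MP_H = (1/2)·4·H^(-1/2), so P·MP_H = w gives 38·H^(-1/2) = w.
Solving, H(w) = (38/w)^(2). This is a constant-elasticity form: H ∝ w^(−2), so ε = −2.

ε = -2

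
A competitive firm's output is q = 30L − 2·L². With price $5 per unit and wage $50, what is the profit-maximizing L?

L* = 5

The marginal product of L is MP_L = 30 − 4L.
A price-taking firm hires until the value of the marginal product equals the wage: P·MP_L = w, so 5·(30 − 4L) = 50.
Then 30 − 4L = 10, giving L = 5.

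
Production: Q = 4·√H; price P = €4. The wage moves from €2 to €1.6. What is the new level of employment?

From P·MP_H = w with MP_H = 2·H^(-1/2), the labor demand is H(w) = (8/w)^(2).
At w = 2: H = 16. At w = 1.6: H = 25.

H* = 25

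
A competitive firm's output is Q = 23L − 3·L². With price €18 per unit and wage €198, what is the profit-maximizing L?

L* = 2

The marginal product of L is MP_L = 23 − 6L.
A price-taking firm hires until the value of the marginal product equals the wage: P·MP_L = w, so 18·(23 − 6L) = 198.
Then 23 − 6L = 11, giving L = 2.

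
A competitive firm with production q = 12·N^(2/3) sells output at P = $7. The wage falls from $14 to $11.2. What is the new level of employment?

N* = 125

From P·MP_N = w with MP_N = 8·N^(-1/3), the labor demand is N(w) = (56/w)^(3).
At w = 14: N = 64. At w = 11.2: N = 125.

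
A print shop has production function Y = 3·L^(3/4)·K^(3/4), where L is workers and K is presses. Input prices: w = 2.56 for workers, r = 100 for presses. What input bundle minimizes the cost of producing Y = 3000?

Cost minimization requires the marginal rate of technical substitution to equal the input-price ratio: MP_L/MP_K = w/r.
Here MP_L/MP_K = (3/4)·(K/L)/(3/4) = (K/L). Setting this equal to 2.56/100 = 0.0256 gives K = 0.0256L.
Substituting into Y = 3000: 3·L^(3/4)·(0.0256L)^(3/4) = 3000.
Solving, L = 625 and K = 16.

L* = 625, K* = 16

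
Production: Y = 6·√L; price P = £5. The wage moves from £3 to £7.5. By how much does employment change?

From P·MP_L = w with MP_L = 3·L^(-1/2), the labor demand is L(w) = (15/w)^(2).
At w = 3: L = 25. At w = 7.5: L = 4.
ΔL = 4 − 25 = -21.

ΔL = -21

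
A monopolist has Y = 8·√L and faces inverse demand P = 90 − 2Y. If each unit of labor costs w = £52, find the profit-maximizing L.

Marginal revenue from the inverse demand is MR = 90 − 4Y.
The marginal product is MP_L = 4·L^(-1/2).
A monopolist hires until marginal revenue product equals the wage: MR·MP_L = w.
At L, Y = 8·√L. Substituting and solving: (90 − 32·√L)·4·L^(-1/2) = 52 gives L = 4.

L* = 4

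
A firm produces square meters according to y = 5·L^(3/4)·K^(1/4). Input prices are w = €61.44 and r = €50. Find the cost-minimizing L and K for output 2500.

L* = 625, K* = 256

Cost minimization requires the marginal rate of technical substitution to equal the input-price ratio: MP_L/MP_K = w/r.
Here MP_L/MP_K = (3/4)·(K/L)/(1/4) = 3·(K/L). Setting this equal to 61.44/50 = 1.2288 gives K = 0.4096L.
Substituting into y = 2500: 5·L^(3/4)·(0.4096L)^(1/4) = 2500.
Solving, L = 625 and K = 256.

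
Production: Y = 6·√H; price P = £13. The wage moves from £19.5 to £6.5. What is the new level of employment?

H* = 36

From P·MP_H = w with MP_H = 3·H^(-1/2), the labor demand is H(w) = (39/w)^(2).
At w = 19.5: H = 4. At w = 6.5: H = 36.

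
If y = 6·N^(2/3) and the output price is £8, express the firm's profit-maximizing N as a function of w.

N(w) = 32768/w³

MP_N = (2/3)·6·N^(-1/3) = 4·N^(-1/3).
Setting P·MP_N = w: 32·N^(-1/3) = w.
Solving for N: N^(-1/3) = w/32, so N = (32/w)^(3).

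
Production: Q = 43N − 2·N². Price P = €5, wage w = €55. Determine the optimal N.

The marginal product of N is MP_N = 43 − 4N.
A price-taking firm hires until the value of the marginal product equals the wage: P·MP_N = w, so 5·(43 − 4N) = 55.
Then 43 − 4N = 11, giving N = 8.

N* = 8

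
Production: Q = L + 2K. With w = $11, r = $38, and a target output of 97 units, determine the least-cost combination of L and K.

L* = 97, K* = 0

The inputs are perfect substitutes, so the firm uses whichever has the lower cost per unit of output.
Cost per unit of output via L is 11; via K it is 19. L is cheaper.
Producing Q = 97 with L alone: L = 97, K = 0.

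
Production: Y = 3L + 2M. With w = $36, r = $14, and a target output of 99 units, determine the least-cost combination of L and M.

L* = 0, M* = 49.5

The inputs are perfect substitutes, so the firm uses whichever has the lower cost per unit of output.
Cost per unit of output via L is w/3 = 12; via M it is r/2 = 7. M is cheaper.
Producing Y = 99 with M alone: L = 0, M = 49.5.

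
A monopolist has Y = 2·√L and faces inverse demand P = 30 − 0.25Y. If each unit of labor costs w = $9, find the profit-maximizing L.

L* = 9

Marginal revenue from the inverse demand is MR = 30 − 0.5Y.
The marginal product is MP_L = L^(-1/2).
A monopolist hires until marginal revenue product equals the wage: MR·MP_L = w.
At L, Y = 2·√L. Substituting and solving: (30 − √L)·L^(-1/2) = 9 gives L = 9.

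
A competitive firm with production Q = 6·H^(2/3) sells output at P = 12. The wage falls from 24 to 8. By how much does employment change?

ΔH = 208

From P·MP_H = w with MP_H = 4·H^(-1/3), the labor demand is H(w) = (48/w)^(3).
At w = 24: H = 8. At w = 8: H = 216.
ΔH = 216 − 8 = 208.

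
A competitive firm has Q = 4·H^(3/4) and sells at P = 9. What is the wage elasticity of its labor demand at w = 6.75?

MP_H = (3/4)·4·H^(-1/4), so P·MP_H = w gives 27·H^(-1/4) = w.
Solving, H(w) = (27/w)^(4). This is a constant-elasticity form: H ∝ w^(−4), so ε = −4.

ε = -4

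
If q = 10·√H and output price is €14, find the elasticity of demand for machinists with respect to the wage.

ε = -2

MP_H = (1/2)·10·H^(-1/2), so P·MP_H = w gives 70·H^(-1/2) = w.
Solving, H(w) = (70/w)^(2). This is a constant-elasticity form: H ∝ w^(−2), so ε = −2.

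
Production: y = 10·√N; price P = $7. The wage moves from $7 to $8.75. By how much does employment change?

ΔN = -9

From P·MP_N = w with MP_N = 5·N^(-1/2), the labor demand is N(w) = (35/w)^(2).
At w = 7: N = 25. At w = 8.75: N = 16.
ΔN = 16 − 25 = -9.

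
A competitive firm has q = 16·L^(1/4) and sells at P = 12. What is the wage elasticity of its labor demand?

ε = -4/3

MP_L = (1/4)·16·L^(-3/4), so P·MP_L = w gives 48·L^(-3/4) = w.
Solving, L(w) = (48/w)^(4/3). This is a constant-elasticity form: L ∝ w^(−4/3), so ε = −4/3.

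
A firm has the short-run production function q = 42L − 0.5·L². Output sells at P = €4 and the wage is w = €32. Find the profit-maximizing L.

The marginal product of L is MP_L = 42 − L.
A price-taking firm hires until the value of the marginal product equals the wage: P·MP_L = w, so 4·(42 − L) = 32.
Then 42 − L = 8, giving L = 34.

L* = 34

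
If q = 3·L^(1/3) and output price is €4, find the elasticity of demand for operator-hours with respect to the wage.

MP_L = (1/3)·3·L^(-2/3), so P·MP_L = w gives 4·L^(-2/3) = w.
Solving, L(w) = (4/w)^(3/2). This is a constant-elasticity form: L ∝ w^(−3/2), so ε = −3/2.

ε = -1.5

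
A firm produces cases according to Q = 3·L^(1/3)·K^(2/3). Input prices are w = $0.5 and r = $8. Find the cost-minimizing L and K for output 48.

Cost minimization requires the marginal rate of technical substitution to equal the input-price ratio: MP_L/MP_K = w/r.
Here MP_L/MP_K = (1/3)·(K/L)/(2/3) = 0.5·(K/L). Setting this equal to 0.5/8 = 0.0625 gives K = 0.125L.
Substituting into Q = 48: 3·L^(1/3)·(0.125L)^(2/3) = 48.
Solving, L = 64 and K = 8.

L* = 64, K* = 8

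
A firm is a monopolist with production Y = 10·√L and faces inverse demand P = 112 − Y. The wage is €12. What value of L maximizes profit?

L* = 25

Marginal revenue from the inverse demand is MR = 112 − 2Y.
The marginal product is MP_L = 5·L^(-1/2).
A monopolist hires until marginal revenue product equals the wage: MR·MP_L = w.
At L, Y = 10·√L. Substituting and solving: (112 − 20·√L)·5·L^(-1/2) = 12 gives L = 25.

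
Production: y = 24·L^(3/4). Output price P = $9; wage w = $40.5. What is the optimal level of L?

MP_L = (3/4)·24·L^(-1/4) = 18·L^(-1/4).
Profit maximization for a price taker requires P·MP_L = w: 9·18·L^(-1/4) = 40.5.
So L^(-1/4) = 0.25, which gives L = 256.

L* = 256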